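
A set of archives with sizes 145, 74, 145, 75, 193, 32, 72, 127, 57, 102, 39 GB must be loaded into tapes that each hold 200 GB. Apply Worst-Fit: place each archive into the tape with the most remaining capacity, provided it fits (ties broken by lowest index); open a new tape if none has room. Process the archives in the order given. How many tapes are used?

6 tapes

Put 145 GB in tape 1; 55 GB remain.
Put 74 GB in tape 2; 126 GB remain.
Put 145 GB in tape 3; 55 GB remain.
Put 75 GB in tape 2; 51 GB remain.
Put 193 GB in tape 4; 7 GB remain.
Put 32 GB in tape 1; 23 GB remain.
Put 72 GB in tape 5; 128 GB remain.
Put 127 GB in tape 5; 1 GB remain.
Put 57 GB in tape 6; 143 GB remain.
Put 102 GB in tape 6; 41 GB remain.
Put 39 GB in tape 3; 16 GB remain.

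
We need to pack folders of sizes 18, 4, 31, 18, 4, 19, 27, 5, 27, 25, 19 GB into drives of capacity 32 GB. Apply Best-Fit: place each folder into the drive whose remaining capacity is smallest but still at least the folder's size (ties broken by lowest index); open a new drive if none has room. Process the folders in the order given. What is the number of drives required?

drive 1: place 18 GB, 14 GB left
drive 1: place 4 GB, 10 GB left
drive 2: place 31 GB, 1 GB left
drive 3: place 18 GB, 14 GB left
drive 1: place 4 GB, 6 GB left
drive 4: place 19 GB, 13 GB left
drive 5: place 27 GB, 5 GB left
drive 5: place 5 GB, 0 GB left
drive 6: place 27 GB, 5 GB left
drive 7: place 25 GB, 7 GB left
drive 8: place 19 GB, 13 GB left

8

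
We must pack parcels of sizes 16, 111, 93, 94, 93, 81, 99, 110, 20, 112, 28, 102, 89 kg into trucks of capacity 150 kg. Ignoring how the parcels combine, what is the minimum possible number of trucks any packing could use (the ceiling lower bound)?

Total size = 16 + 111 + 93 + 94 + 93 + 81 + 99 + 110 + 20 + 112 + 28 + 102 + 89 = 1048 kg.
⌈1048 / 150⌉ = 7.

7 trucks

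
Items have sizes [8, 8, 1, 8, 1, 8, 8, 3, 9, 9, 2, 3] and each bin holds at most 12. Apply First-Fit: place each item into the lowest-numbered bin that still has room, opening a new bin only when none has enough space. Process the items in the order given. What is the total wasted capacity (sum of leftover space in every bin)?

bin 1: place 8, 4 left
bin 2: place 8, 4 left
bin 1: place 1, 3 left
bin 3: place 8, 4 left
bin 1: place 1, 2 left
bin 4: place 8, 4 left
bin 5: place 8, 4 left
bin 2: place 3, 1 left
bin 6: place 9, 3 left
bin 7: place 9, 3 left
bin 1: place 2, 0 left
bin 3: place 3, 1 left
7 bins × 12 = 84; used 68; unused 16.

16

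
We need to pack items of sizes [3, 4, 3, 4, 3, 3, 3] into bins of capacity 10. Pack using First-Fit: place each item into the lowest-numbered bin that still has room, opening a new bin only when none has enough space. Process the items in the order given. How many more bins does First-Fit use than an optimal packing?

First-Fit: [3,4,3] [4,3,3] [3] → 3 bins.
Total size 23; any packing needs at least ⌈23/10⌉ = 3 bins.
So 3 is already optimal.

0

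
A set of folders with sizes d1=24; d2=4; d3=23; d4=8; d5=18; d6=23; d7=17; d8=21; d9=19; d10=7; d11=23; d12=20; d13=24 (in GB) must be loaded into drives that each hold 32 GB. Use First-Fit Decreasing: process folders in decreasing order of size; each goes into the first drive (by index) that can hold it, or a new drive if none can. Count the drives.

Sorted descending: 24, 24, 23, 23, 23, 21, 20, 19, 18, 17, 8, 7, 4.
Put 24 GB in drive 1; 8 GB remain.
Put 24 GB in drive 2; 8 GB remain.
Put 23 GB in drive 3; 9 GB remain.
Put 23 GB in drive 4; 9 GB remain.
Put 23 GB in drive 5; 9 GB remain.
Put 21 GB in drive 6; 11 GB remain.
Put 20 GB in drive 7; 12 GB remain.
Put 19 GB in drive 8; 13 GB remain.
Put 18 GB in drive 9; 14 GB remain.
Put 17 GB in drive 10; 15 GB remain.
Put 8 GB in drive 1; 0 GB remain.
Put 7 GB in drive 2; 1 GB remain.
Put 4 GB in drive 3; 5 GB remain.

10 drives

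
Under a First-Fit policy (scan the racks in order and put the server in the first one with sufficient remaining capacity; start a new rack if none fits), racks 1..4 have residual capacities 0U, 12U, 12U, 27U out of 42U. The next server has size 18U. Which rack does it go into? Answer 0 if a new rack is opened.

4

Racks with room: rack 4 (27U).
The first with room is rack 4.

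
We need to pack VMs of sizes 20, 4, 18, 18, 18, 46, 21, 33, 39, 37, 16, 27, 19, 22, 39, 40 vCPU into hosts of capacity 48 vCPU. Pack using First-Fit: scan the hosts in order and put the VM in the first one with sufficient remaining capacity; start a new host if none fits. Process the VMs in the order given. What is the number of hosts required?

11 hosts

20 vCPU → host 1 (remaining 28 vCPU)
4 vCPU → host 1 (remaining 24 vCPU)
18 vCPU → host 1 (remaining 6 vCPU)
18 vCPU → host 2 (remaining 30 vCPU)
18 vCPU → host 2 (remaining 12 vCPU)
46 vCPU → host 3 (remaining 2 vCPU)
21 vCPU → host 4 (remaining 27 vCPU)
33 vCPU → host 5 (remaining 15 vCPU)
39 vCPU → host 6 (remaining 9 vCPU)
37 vCPU → host 7 (remaining 11 vCPU)
16 vCPU → host 4 (remaining 11 vCPU)
27 vCPU → host 8 (remaining 21 vCPU)
19 vCPU → host 8 (remaining 2 vCPU)
22 vCPU → host 9 (remaining 26 vCPU)
39 vCPU → host 10 (remaining 9 vCPU)
40 vCPU → host 11 (remaining 8 vCPU)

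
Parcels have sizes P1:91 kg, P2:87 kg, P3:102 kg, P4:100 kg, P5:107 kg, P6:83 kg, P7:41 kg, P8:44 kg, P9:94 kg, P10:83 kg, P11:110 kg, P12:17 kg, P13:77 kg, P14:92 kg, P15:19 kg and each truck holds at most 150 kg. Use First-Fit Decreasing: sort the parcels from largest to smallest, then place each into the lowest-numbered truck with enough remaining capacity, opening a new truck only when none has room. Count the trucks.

Sorted descending: 110, 107, 102, 100, 94, 92, 91, 87, 83, 83, 77, 44, 41, 19, 17.
truck 1: place 110 kg, 40 kg left
truck 2: place 107 kg, 43 kg left
truck 3: place 102 kg, 48 kg left
truck 4: place 100 kg, 50 kg left
truck 5: place 94 kg, 56 kg left
truck 6: place 92 kg, 58 kg left
truck 7: place 91 kg, 59 kg left
truck 8: place 87 kg, 63 kg left
truck 9: place 83 kg, 67 kg left
truck 10: place 83 kg, 67 kg left
truck 11: place 77 kg, 73 kg left
truck 3: place 44 kg, 4 kg left
truck 2: place 41 kg, 2 kg left
truck 1: place 19 kg, 21 kg left
truck 1: place 17 kg, 4 kg left
Final trucks: [110,19,17] [107,41] [102,44] [100] [94] [92] [91] [87] [83] [83] [77].

11 trucks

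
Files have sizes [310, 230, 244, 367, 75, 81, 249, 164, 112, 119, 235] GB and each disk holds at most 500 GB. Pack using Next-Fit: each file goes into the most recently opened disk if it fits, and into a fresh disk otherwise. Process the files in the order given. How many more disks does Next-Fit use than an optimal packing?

Next-Fit: [310] [230,244] [367,75] [81,249,164] [112,119,235] → 5 disks.
Total size 2186 GB; any packing needs at least ⌈2186/500⌉ = 5 disks.
So 5 is already optimal.

0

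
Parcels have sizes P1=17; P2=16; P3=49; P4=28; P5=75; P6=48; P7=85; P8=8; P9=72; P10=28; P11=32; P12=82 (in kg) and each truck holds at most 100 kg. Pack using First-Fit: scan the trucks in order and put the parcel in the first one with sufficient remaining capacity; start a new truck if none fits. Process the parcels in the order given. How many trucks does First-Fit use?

truck 1: place P1 (17 kg), 83 kg left
truck 1: place P2 (16 kg), 67 kg left
truck 1: place P3 (49 kg), 18 kg left
truck 2: place P4 (28 kg), 72 kg left
truck 3: place P5 (75 kg), 25 kg left
truck 2: place P6 (48 kg), 24 kg left
truck 4: place P7 (85 kg), 15 kg left
truck 1: place P8 (8 kg), 10 kg left
truck 5: place P9 (72 kg), 28 kg left
truck 5: place P10 (28 kg), 0 kg left
truck 6: place P11 (32 kg), 68 kg left
truck 7: place P12 (82 kg), 18 kg left

7 trucks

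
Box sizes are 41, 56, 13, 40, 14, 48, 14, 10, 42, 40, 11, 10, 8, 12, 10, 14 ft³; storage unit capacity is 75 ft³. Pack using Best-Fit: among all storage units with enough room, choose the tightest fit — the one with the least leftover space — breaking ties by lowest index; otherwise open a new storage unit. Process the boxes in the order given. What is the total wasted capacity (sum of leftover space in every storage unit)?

67

storage unit 1: place 41 ft³, 34 ft³ left
storage unit 2: place 56 ft³, 19 ft³ left
storage unit 2: place 13 ft³, 6 ft³ left
storage unit 3: place 40 ft³, 35 ft³ left
storage unit 1: place 14 ft³, 20 ft³ left
storage unit 4: place 48 ft³, 27 ft³ left
storage unit 1: place 14 ft³, 6 ft³ left
storage unit 4: place 10 ft³, 17 ft³ left
storage unit 5: place 42 ft³, 33 ft³ left
storage unit 6: place 40 ft³, 35 ft³ left
storage unit 4: place 11 ft³, 6 ft³ left
storage unit 5: place 10 ft³, 23 ft³ left
storage unit 5: place 8 ft³, 15 ft³ left
storage unit 5: place 12 ft³, 3 ft³ left
storage unit 3: place 10 ft³, 25 ft³ left
storage unit 3: place 14 ft³, 11 ft³ left
6 storage units × 75 ft³ = 450 ft³; used 383 ft³; unused 67 ft³.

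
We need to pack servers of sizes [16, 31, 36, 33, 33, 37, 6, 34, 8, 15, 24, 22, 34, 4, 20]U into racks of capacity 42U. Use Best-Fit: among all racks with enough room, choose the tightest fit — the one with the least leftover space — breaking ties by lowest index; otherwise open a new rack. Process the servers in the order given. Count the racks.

10

Put 16U in rack 1; 26U remain.
Put 31U in rack 2; 11U remain.
Put 36U in rack 3; 6U remain.
Put 33U in rack 4; 9U remain.
Put 33U in rack 5; 9U remain.
Put 37U in rack 6; 5U remain.
Put 6U in rack 3; 0U remain.
Put 34U in rack 7; 8U remain.
Put 8U in rack 7; 0U remain.
Put 15U in rack 1; 11U remain.
Put 24U in rack 8; 18U remain.
Put 22U in rack 9; 20U remain.
Put 34U in rack 10; 8U remain.
Put 4U in rack 6; 1U remain.
Put 20U in rack 9; 0U remain.
Final racks: [16,15] [31] [36,6] [33] [33] [37,4] [34,8] [24] [22,20] [34].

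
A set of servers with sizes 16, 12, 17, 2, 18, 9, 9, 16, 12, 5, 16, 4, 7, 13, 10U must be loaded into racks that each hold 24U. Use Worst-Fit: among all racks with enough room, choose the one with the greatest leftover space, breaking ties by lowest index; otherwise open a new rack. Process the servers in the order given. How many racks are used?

8 racks

rack 1: place 16U, 8U left
rack 2: place 12U, 12U left
rack 3: place 17U, 7U left
rack 2: place 2U, 10U left
rack 4: place 18U, 6U left
rack 2: place 9U, 1U left
rack 5: place 9U, 15U left
rack 6: place 16U, 8U left
rack 5: place 12U, 3U left
rack 1: place 5U, 3U left
rack 7: place 16U, 8U left
rack 6: place 4U, 4U left
rack 7: place 7U, 1U left
rack 8: place 13U, 11U left
rack 8: place 10U, 1U left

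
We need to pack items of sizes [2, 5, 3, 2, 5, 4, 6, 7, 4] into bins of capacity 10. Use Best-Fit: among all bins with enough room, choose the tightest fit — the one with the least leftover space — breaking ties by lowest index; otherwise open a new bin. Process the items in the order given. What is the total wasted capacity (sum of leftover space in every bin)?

12

bin 1: place 2, 8 left
bin 1: place 5, 3 left
bin 1: place 3, 0 left
bin 2: place 2, 8 left
bin 2: place 5, 3 left
bin 3: place 4, 6 left
bin 3: place 6, 0 left
bin 4: place 7, 3 left
bin 5: place 4, 6 left
5 bins × 10 = 50; used 38; unused 12.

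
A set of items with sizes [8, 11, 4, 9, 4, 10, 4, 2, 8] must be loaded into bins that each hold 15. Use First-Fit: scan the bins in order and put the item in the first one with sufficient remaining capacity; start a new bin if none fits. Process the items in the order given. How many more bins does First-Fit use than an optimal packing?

0

First-Fit: [8,4,2] [11,4] [9,4] [10] [8] → 5 bins.
5 items exceed 7.5 (half the capacity), and no two of those can share a bin, so at least 5 bins are needed.
So 5 is already optimal.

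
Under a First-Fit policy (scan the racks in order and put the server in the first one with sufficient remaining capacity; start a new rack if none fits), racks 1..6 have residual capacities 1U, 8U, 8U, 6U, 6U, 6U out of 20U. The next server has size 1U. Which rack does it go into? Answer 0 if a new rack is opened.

Racks with room: rack 1 (1U), rack 2 (8U), rack 3 (8U), rack 4 (6U), rack 5 (6U), rack 6 (6U).
The first with room is rack 1.

1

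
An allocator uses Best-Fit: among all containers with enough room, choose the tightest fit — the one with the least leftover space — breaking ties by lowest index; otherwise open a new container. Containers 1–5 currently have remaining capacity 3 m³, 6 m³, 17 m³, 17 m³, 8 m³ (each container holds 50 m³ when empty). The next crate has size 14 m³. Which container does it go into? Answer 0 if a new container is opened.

Containers with room: container 3 (17 m³), container 4 (17 m³).
Tightest fit is container 3 with 17 m³ free.

3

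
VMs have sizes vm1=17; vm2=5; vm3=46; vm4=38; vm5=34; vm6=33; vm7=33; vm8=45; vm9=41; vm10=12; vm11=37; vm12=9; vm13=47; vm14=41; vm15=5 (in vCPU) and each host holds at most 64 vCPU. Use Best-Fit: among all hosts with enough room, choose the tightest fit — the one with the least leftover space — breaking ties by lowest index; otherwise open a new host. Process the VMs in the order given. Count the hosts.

10

host 1: place vm1 (17 vCPU), 47 vCPU left
host 1: place vm2 (5 vCPU), 42 vCPU left
host 2: place vm3 (46 vCPU), 18 vCPU left
host 1: place vm4 (38 vCPU), 4 vCPU left
host 3: place vm5 (34 vCPU), 30 vCPU left
host 4: place vm6 (33 vCPU), 31 vCPU left
host 5: place vm7 (33 vCPU), 31 vCPU left
host 6: place vm8 (45 vCPU), 19 vCPU left
host 7: place vm9 (41 vCPU), 23 vCPU left
host 2: place vm10 (12 vCPU), 6 vCPU left
host 8: place vm11 (37 vCPU), 27 vCPU left
host 6: place vm12 (9 vCPU), 10 vCPU left
host 9: place vm13 (47 vCPU), 17 vCPU left
host 10: place vm14 (41 vCPU), 23 vCPU left
host 2: place vm15 (5 vCPU), 1 vCPU left
Final hosts: [17,5,38] [46,12,5] [34] [33] [33] [45,9] [41] [37] [47] [41].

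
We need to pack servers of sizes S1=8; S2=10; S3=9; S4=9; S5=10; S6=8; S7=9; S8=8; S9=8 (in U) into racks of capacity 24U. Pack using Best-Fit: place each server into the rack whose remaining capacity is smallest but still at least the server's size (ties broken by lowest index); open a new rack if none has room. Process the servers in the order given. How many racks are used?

5

S1 (8U) → rack 1 (remaining 16U)
S2 (10U) → rack 1 (remaining 6U)
S3 (9U) → rack 2 (remaining 15U)
S4 (9U) → rack 2 (remaining 6U)
S5 (10U) → rack 3 (remaining 14U)
S6 (8U) → rack 3 (remaining 6U)
S7 (9U) → rack 4 (remaining 15U)
S8 (8U) → rack 4 (remaining 7U)
S9 (8U) → rack 5 (remaining 16U)
Final racks: [8,10] [9,9] [10,8] [9,8] [8].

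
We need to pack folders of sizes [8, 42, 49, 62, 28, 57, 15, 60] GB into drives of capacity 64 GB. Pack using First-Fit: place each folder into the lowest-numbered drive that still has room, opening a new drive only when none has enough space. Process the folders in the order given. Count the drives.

6 drives

8 GB → drive 1 (remaining 56 GB)
42 GB → drive 1 (remaining 14 GB)
49 GB → drive 2 (remaining 15 GB)
62 GB → drive 3 (remaining 2 GB)
28 GB → drive 4 (remaining 36 GB)
57 GB → drive 5 (remaining 7 GB)
15 GB → drive 2 (remaining 0 GB)
60 GB → drive 6 (remaining 4 GB)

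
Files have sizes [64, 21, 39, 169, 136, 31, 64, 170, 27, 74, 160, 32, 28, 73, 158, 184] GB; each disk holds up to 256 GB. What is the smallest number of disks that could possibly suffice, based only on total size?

Total size = 64 + 21 + 39 + 169 + 136 + 31 + 64 + 170 + 27 + 74 + 160 + 32 + 28 + 73 + 158 + 184 = 1430 GB.
⌈1430 / 256⌉ = 6.

6 disks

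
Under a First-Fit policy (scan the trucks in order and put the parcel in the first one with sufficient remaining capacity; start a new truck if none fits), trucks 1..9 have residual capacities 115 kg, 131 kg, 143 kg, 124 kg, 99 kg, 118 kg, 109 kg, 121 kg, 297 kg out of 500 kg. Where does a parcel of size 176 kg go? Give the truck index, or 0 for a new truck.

Trucks with room: truck 9 (297 kg).
The first with room is truck 9.

9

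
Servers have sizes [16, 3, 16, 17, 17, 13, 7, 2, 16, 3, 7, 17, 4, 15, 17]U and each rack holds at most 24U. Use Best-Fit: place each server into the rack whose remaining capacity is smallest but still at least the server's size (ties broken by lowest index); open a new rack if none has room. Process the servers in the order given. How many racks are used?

16U → rack 1 (remaining 8U)
3U → rack 1 (remaining 5U)
16U → rack 2 (remaining 8U)
17U → rack 3 (remaining 7U)
17U → rack 4 (remaining 7U)
13U → rack 5 (remaining 11U)
7U → rack 3 (remaining 0U)
2U → rack 1 (remaining 3U)
16U → rack 6 (remaining 8U)
3U → rack 1 (remaining 0U)
7U → rack 4 (remaining 0U)
17U → rack 7 (remaining 7U)
4U → rack 7 (remaining 3U)
15U → rack 8 (remaining 9U)
17U → rack 9 (remaining 7U)

9 racks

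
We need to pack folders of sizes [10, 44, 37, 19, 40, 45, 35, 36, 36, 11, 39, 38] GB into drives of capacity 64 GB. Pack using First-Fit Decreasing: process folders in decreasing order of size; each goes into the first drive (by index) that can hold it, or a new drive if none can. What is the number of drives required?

Sorted descending: 45, 44, 40, 39, 38, 37, 36, 36, 35, 19, 11, 10.
Put 45 GB in drive 1; 19 GB remain.
Put 44 GB in drive 2; 20 GB remain.
Put 40 GB in drive 3; 24 GB remain.
Put 39 GB in drive 4; 25 GB remain.
Put 38 GB in drive 5; 26 GB remain.
Put 37 GB in drive 6; 27 GB remain.
Put 36 GB in drive 7; 28 GB remain.
Put 36 GB in drive 8; 28 GB remain.
Put 35 GB in drive 9; 29 GB remain.
Put 19 GB in drive 1; 0 GB remain.
Put 11 GB in drive 2; 9 GB remain.
Put 10 GB in drive 3; 14 GB remain.

9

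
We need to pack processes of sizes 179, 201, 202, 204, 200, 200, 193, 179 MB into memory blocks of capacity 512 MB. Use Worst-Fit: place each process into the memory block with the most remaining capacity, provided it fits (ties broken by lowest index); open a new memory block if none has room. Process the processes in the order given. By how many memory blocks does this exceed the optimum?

Worst-Fit: [179,201] [202,204] [200,200] [193,179] → 4 memory blocks.
Total size 1558 MB; any packing needs at least ⌈1558/512⌉ = 4 memory blocks.
So 4 is already optimal.

0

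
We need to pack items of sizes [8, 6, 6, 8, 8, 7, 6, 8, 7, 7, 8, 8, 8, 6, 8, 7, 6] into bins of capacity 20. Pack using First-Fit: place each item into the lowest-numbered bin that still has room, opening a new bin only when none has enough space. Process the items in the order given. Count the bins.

7 bins

8 → bin 1 (remaining 12)
6 → bin 1 (remaining 6)
6 → bin 1 (remaining 0)
8 → bin 2 (remaining 12)
8 → bin 2 (remaining 4)
7 → bin 3 (remaining 13)
6 → bin 3 (remaining 7)
8 → bin 4 (remaining 12)
7 → bin 3 (remaining 0)
7 → bin 4 (remaining 5)
8 → bin 5 (remaining 12)
8 → bin 5 (remaining 4)
8 → bin 6 (remaining 12)
6 → bin 6 (remaining 6)
8 → bin 7 (remaining 12)
7 → bin 7 (remaining 5)
6 → bin 6 (remaining 0)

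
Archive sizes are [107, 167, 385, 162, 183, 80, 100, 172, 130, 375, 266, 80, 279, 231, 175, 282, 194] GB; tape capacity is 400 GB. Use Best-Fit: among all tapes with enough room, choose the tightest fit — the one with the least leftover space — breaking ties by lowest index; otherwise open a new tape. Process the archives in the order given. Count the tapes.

Put 107 GB in tape 1; 293 GB remain.
Put 167 GB in tape 1; 126 GB remain.
Put 385 GB in tape 2; 15 GB remain.
Put 162 GB in tape 3; 238 GB remain.
Put 183 GB in tape 3; 55 GB remain.
Put 80 GB in tape 1; 46 GB remain.
Put 100 GB in tape 4; 300 GB remain.
Put 172 GB in tape 4; 128 GB remain.
Put 130 GB in tape 5; 270 GB remain.
Put 375 GB in tape 6; 25 GB remain.
Put 266 GB in tape 5; 4 GB remain.
Put 80 GB in tape 4; 48 GB remain.
Put 279 GB in tape 7; 121 GB remain.
Put 231 GB in tape 8; 169 GB remain.
Put 175 GB in tape 9; 225 GB remain.
Put 282 GB in tape 10; 118 GB remain.
Put 194 GB in tape 9; 31 GB remain.

10 tapes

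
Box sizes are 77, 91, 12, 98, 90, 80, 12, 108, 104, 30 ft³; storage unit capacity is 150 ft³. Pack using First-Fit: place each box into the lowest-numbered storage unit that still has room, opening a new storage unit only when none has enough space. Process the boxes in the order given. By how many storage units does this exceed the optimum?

0

First-Fit: [77,12,12,30] [91] [98] [90] [80] [108] [104] → 7 storage units.
7 boxes exceed 75 ft³ (half the capacity), and no two of those can share a storage unit, so at least 7 storage units are needed.
So 7 is already optimal.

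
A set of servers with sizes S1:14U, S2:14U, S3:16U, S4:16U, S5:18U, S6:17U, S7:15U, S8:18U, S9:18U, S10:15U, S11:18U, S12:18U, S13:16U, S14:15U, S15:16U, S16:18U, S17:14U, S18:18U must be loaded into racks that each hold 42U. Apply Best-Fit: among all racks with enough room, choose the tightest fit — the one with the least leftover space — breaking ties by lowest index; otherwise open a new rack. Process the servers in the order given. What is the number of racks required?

rack 1: place S1 (14U), 28U left
rack 1: place S2 (14U), 14U left
rack 2: place S3 (16U), 26U left
rack 2: place S4 (16U), 10U left
rack 3: place S5 (18U), 24U left
rack 3: place S6 (17U), 7U left
rack 4: place S7 (15U), 27U left
rack 4: place S8 (18U), 9U left
rack 5: place S9 (18U), 24U left
rack 5: place S10 (15U), 9U left
rack 6: place S11 (18U), 24U left
rack 6: place S12 (18U), 6U left
rack 7: place S13 (16U), 26U left
rack 7: place S14 (15U), 11U left
rack 8: place S15 (16U), 26U left
rack 8: place S16 (18U), 8U left
rack 1: place S17 (14U), 0U left
rack 9: place S18 (18U), 24U left

9 racks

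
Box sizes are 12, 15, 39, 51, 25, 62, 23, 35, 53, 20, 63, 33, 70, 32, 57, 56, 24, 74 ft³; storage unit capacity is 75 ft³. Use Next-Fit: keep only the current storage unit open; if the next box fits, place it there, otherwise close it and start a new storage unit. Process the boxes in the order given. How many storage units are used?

12 ft³ → storage unit 1 (remaining 63 ft³)
15 ft³ → storage unit 1 (remaining 48 ft³)
39 ft³ → storage unit 1 (remaining 9 ft³)
51 ft³ → storage unit 2 (remaining 24 ft³)
25 ft³ → storage unit 3 (remaining 50 ft³)
62 ft³ → storage unit 4 (remaining 13 ft³)
23 ft³ → storage unit 5 (remaining 52 ft³)
35 ft³ → storage unit 5 (remaining 17 ft³)
53 ft³ → storage unit 6 (remaining 22 ft³)
20 ft³ → storage unit 6 (remaining 2 ft³)
63 ft³ → storage unit 7 (remaining 12 ft³)
33 ft³ → storage unit 8 (remaining 42 ft³)
70 ft³ → storage unit 9 (remaining 5 ft³)
32 ft³ → storage unit 10 (remaining 43 ft³)
57 ft³ → storage unit 11 (remaining 18 ft³)
56 ft³ → storage unit 12 (remaining 19 ft³)
24 ft³ → storage unit 13 (remaining 51 ft³)
74 ft³ → storage unit 14 (remaining 1 ft³)
Final storage units: [12,15,39] [51] [25] [62] [23,35] [53,20] [63] [33] [70] [32] [57] [56] [24] [74].

14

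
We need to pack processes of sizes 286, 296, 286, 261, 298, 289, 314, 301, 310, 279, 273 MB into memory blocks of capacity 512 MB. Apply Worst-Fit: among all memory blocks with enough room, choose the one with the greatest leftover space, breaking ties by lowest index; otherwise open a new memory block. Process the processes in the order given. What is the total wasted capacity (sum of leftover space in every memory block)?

Put 286 MB in memory block 1; 226 MB remain.
Put 296 MB in memory block 2; 216 MB remain.
Put 286 MB in memory block 3; 226 MB remain.
Put 261 MB in memory block 4; 251 MB remain.
Put 298 MB in memory block 5; 214 MB remain.
Put 289 MB in memory block 6; 223 MB remain.
Put 314 MB in memory block 7; 198 MB remain.
Put 301 MB in memory block 8; 211 MB remain.
Put 310 MB in memory block 9; 202 MB remain.
Put 279 MB in memory block 10; 233 MB remain.
Put 273 MB in memory block 11; 239 MB remain.
11 memory blocks × 512 MB = 5632 MB; used 3193 MB; unused 2439 MB.

2439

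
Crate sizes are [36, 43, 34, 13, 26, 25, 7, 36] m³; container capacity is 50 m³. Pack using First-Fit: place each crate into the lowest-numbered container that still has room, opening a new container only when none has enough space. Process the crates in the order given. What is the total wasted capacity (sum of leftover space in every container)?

36 m³ → container 1 (remaining 14 m³)
43 m³ → container 2 (remaining 7 m³)
34 m³ → container 3 (remaining 16 m³)
13 m³ → container 1 (remaining 1 m³)
26 m³ → container 4 (remaining 24 m³)
25 m³ → container 5 (remaining 25 m³)
7 m³ → container 2 (remaining 0 m³)
36 m³ → container 6 (remaining 14 m³)
6 containers × 50 m³ = 300 m³; used 220 m³; unused 80 m³.

80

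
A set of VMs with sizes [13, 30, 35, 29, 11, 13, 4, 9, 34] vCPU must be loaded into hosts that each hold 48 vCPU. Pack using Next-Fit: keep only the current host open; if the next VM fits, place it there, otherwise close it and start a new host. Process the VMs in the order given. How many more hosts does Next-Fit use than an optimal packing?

Next-Fit: [13,30] [35] [29,11] [13,4,9] [34] → 5 hosts.
Total size 178 vCPU; any packing needs at least ⌈178/48⌉ = 4 hosts.
An optimal packing achieves that bound: [35,13] [34,13] [30,11,4] [29,9] → 4 hosts.
Excess: 5 − 4 = 1.

1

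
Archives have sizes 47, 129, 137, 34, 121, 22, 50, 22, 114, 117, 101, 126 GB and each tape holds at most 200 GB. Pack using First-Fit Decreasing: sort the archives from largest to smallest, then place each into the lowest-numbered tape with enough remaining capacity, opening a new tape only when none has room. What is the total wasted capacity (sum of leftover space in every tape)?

380

Sorted descending: 137, 129, 126, 121, 117, 114, 101, 50, 47, 34, 22, 22.
Put 137 GB in tape 1; 63 GB remain.
Put 129 GB in tape 2; 71 GB remain.
Put 126 GB in tape 3; 74 GB remain.
Put 121 GB in tape 4; 79 GB remain.
Put 117 GB in tape 5; 83 GB remain.
Put 114 GB in tape 6; 86 GB remain.
Put 101 GB in tape 7; 99 GB remain.
Put 50 GB in tape 1; 13 GB remain.
Put 47 GB in tape 2; 24 GB remain.
Put 34 GB in tape 3; 40 GB remain.
Put 22 GB in tape 2; 2 GB remain.
Put 22 GB in tape 3; 18 GB remain.
7 tapes × 200 GB = 1400 GB; used 1020 GB; unused 380 GB.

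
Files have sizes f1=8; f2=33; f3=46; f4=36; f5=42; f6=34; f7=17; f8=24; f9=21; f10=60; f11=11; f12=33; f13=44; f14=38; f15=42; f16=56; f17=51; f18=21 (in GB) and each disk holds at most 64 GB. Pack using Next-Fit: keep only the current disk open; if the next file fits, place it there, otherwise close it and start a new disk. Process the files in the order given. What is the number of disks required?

disk 1: place f1 (8 GB), 56 GB left
disk 1: place f2 (33 GB), 23 GB left
disk 2: place f3 (46 GB), 18 GB left
disk 3: place f4 (36 GB), 28 GB left
disk 4: place f5 (42 GB), 22 GB left
disk 5: place f6 (34 GB), 30 GB left
disk 5: place f7 (17 GB), 13 GB left
disk 6: place f8 (24 GB), 40 GB left
disk 6: place f9 (21 GB), 19 GB left
disk 7: place f10 (60 GB), 4 GB left
disk 8: place f11 (11 GB), 53 GB left
disk 8: place f12 (33 GB), 20 GB left
disk 9: place f13 (44 GB), 20 GB left
disk 10: place f14 (38 GB), 26 GB left
disk 11: place f15 (42 GB), 22 GB left
disk 12: place f16 (56 GB), 8 GB left
disk 13: place f17 (51 GB), 13 GB left
disk 14: place f18 (21 GB), 43 GB left
Final disks: [8,33] [46] [36] [42] [34,17] [24,21] [60] [11,33] [44] [38] [42] [56] [51] [21].

14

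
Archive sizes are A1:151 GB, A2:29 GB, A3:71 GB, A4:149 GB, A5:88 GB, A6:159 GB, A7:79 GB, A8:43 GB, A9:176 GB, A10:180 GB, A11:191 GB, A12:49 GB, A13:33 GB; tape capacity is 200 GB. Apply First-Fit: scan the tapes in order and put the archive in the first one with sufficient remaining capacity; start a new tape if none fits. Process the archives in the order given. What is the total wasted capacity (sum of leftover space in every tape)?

202

tape 1: place A1 (151 GB), 49 GB left
tape 1: place A2 (29 GB), 20 GB left
tape 2: place A3 (71 GB), 129 GB left
tape 3: place A4 (149 GB), 51 GB left
tape 2: place A5 (88 GB), 41 GB left
tape 4: place A6 (159 GB), 41 GB left
tape 5: place A7 (79 GB), 121 GB left
tape 3: place A8 (43 GB), 8 GB left
tape 6: place A9 (176 GB), 24 GB left
tape 7: place A10 (180 GB), 20 GB left
tape 8: place A11 (191 GB), 9 GB left
tape 5: place A12 (49 GB), 72 GB left
tape 2: place A13 (33 GB), 8 GB left
8 tapes × 200 GB = 1600 GB; used 1398 GB; unused 202 GB.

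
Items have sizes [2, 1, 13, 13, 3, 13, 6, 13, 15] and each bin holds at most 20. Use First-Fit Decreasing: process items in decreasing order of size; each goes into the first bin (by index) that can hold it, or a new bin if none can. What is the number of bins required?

Sorted descending: 15, 13, 13, 13, 13, 6, 3, 2, 1.
bin 1: place 15, 5 left
bin 2: place 13, 7 left
bin 3: place 13, 7 left
bin 4: place 13, 7 left
bin 5: place 13, 7 left
bin 2: place 6, 1 left
bin 1: place 3, 2 left
bin 1: place 2, 0 left
bin 2: place 1, 0 left
Final bins: [15,3,2] [13,6,1] [13] [13] [13].

5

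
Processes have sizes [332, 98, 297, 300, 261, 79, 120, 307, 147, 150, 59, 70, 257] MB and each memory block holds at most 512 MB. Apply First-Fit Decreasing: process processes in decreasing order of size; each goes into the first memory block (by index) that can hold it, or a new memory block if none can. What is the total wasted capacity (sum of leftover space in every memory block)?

Sorted descending: 332, 307, 300, 297, 261, 257, 150, 147, 120, 98, 79, 70, 59.
memory block 1: place 332 MB, 180 MB left
memory block 2: place 307 MB, 205 MB left
memory block 3: place 300 MB, 212 MB left
memory block 4: place 297 MB, 215 MB left
memory block 5: place 261 MB, 251 MB left
memory block 6: place 257 MB, 255 MB left
memory block 1: place 150 MB, 30 MB left
memory block 2: place 147 MB, 58 MB left
memory block 3: place 120 MB, 92 MB left
memory block 4: place 98 MB, 117 MB left
memory block 3: place 79 MB, 13 MB left
memory block 4: place 70 MB, 47 MB left
memory block 5: place 59 MB, 192 MB left
6 memory blocks × 512 MB = 3072 MB; used 2477 MB; unused 595 MB.

595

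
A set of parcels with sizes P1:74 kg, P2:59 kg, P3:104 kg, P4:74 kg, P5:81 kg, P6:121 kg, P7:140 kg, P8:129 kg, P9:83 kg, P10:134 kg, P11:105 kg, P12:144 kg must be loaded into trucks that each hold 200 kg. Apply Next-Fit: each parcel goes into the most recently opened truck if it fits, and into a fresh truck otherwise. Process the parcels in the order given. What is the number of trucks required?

Put P1 (74 kg) in truck 1; 126 kg remain.
Put P2 (59 kg) in truck 1; 67 kg remain.
Put P3 (104 kg) in truck 2; 96 kg remain.
Put P4 (74 kg) in truck 2; 22 kg remain.
Put P5 (81 kg) in truck 3; 119 kg remain.
Put P6 (121 kg) in truck 4; 79 kg remain.
Put P7 (140 kg) in truck 5; 60 kg remain.
Put P8 (129 kg) in truck 6; 71 kg remain.
Put P9 (83 kg) in truck 7; 117 kg remain.
Put P10 (134 kg) in truck 8; 66 kg remain.
Put P11 (105 kg) in truck 9; 95 kg remain.
Put P12 (144 kg) in truck 10; 56 kg remain.

10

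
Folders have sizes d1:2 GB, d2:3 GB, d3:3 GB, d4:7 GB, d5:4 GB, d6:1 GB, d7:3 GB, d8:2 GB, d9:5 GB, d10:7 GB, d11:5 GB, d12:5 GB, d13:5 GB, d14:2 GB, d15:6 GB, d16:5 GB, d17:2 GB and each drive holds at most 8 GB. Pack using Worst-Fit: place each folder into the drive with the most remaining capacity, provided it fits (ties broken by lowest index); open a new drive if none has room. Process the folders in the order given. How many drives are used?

d1 (2 GB) → drive 1 (remaining 6 GB)
d2 (3 GB) → drive 1 (remaining 3 GB)
d3 (3 GB) → drive 1 (remaining 0 GB)
d4 (7 GB) → drive 2 (remaining 1 GB)
d5 (4 GB) → drive 3 (remaining 4 GB)
d6 (1 GB) → drive 3 (remaining 3 GB)
d7 (3 GB) → drive 3 (remaining 0 GB)
d8 (2 GB) → drive 4 (remaining 6 GB)
d9 (5 GB) → drive 4 (remaining 1 GB)
d10 (7 GB) → drive 5 (remaining 1 GB)
d11 (5 GB) → drive 6 (remaining 3 GB)
d12 (5 GB) → drive 7 (remaining 3 GB)
d13 (5 GB) → drive 8 (remaining 3 GB)
d14 (2 GB) → drive 6 (remaining 1 GB)
d15 (6 GB) → drive 9 (remaining 2 GB)
d16 (5 GB) → drive 10 (remaining 3 GB)
d17 (2 GB) → drive 7 (remaining 1 GB)
Final drives: [2,3,3] [7] [4,1,3] [2,5] [7] [5,2] [5,2] [5] [6] [5].

10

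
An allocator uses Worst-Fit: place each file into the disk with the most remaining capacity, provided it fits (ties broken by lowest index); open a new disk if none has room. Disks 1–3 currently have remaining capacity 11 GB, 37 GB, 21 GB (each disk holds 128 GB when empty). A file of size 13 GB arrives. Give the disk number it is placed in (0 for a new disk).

Disks with room: disk 2 (37 GB), disk 3 (21 GB).
Most room is disk 2 with 37 GB free.

2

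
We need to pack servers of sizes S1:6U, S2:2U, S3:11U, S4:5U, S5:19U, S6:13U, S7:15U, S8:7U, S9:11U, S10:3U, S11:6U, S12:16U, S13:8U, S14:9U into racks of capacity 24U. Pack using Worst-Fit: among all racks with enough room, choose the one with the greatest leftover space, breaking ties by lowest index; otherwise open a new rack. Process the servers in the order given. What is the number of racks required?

7 racks

Put S1 (6U) in rack 1; 18U remain.
Put S2 (2U) in rack 1; 16U remain.
Put S3 (11U) in rack 1; 5U remain.
Put S4 (5U) in rack 1; 0U remain.
Put S5 (19U) in rack 2; 5U remain.
Put S6 (13U) in rack 3; 11U remain.
Put S7 (15U) in rack 4; 9U remain.
Put S8 (7U) in rack 3; 4U remain.
Put S9 (11U) in rack 5; 13U remain.
Put S10 (3U) in rack 5; 10U remain.
Put S11 (6U) in rack 5; 4U remain.
Put S12 (16U) in rack 6; 8U remain.
Put S13 (8U) in rack 4; 1U remain.
Put S14 (9U) in rack 7; 15U remain.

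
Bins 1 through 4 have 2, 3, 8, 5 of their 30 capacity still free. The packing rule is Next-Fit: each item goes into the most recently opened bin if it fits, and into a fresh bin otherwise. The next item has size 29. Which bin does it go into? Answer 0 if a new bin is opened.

Next-Fit only looks at bin 4, which has 5 free.
29 does not fit, so a new bin is opened.

0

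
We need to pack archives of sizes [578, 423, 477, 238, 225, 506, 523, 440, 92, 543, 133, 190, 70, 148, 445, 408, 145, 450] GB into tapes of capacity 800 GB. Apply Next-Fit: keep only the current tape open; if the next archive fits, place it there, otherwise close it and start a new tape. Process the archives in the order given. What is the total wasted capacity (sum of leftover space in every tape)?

2766

Put 578 GB in tape 1; 222 GB remain.
Put 423 GB in tape 2; 377 GB remain.
Put 477 GB in tape 3; 323 GB remain.
Put 238 GB in tape 3; 85 GB remain.
Put 225 GB in tape 4; 575 GB remain.
Put 506 GB in tape 4; 69 GB remain.
Put 523 GB in tape 5; 277 GB remain.
Put 440 GB in tape 6; 360 GB remain.
Put 92 GB in tape 6; 268 GB remain.
Put 543 GB in tape 7; 257 GB remain.
Put 133 GB in tape 7; 124 GB remain.
Put 190 GB in tape 8; 610 GB remain.
Put 70 GB in tape 8; 540 GB remain.
Put 148 GB in tape 8; 392 GB remain.
Put 445 GB in tape 9; 355 GB remain.
Put 408 GB in tape 10; 392 GB remain.
Put 145 GB in tape 10; 247 GB remain.
Put 450 GB in tape 11; 350 GB remain.
11 tapes × 800 GB = 8800 GB; used 6034 GB; unused 2766 GB.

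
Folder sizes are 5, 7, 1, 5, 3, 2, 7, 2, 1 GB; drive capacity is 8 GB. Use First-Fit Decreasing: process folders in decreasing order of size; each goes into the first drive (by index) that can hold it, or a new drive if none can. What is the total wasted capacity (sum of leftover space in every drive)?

7

Sorted descending: 7, 7, 5, 5, 3, 2, 2, 1, 1.
drive 1: place 7 GB, 1 GB left
drive 2: place 7 GB, 1 GB left
drive 3: place 5 GB, 3 GB left
drive 4: place 5 GB, 3 GB left
drive 3: place 3 GB, 0 GB left
drive 4: place 2 GB, 1 GB left
drive 5: place 2 GB, 6 GB left
drive 1: place 1 GB, 0 GB left
drive 2: place 1 GB, 0 GB left
5 drives × 8 GB = 40 GB; used 33 GB; unused 7 GB.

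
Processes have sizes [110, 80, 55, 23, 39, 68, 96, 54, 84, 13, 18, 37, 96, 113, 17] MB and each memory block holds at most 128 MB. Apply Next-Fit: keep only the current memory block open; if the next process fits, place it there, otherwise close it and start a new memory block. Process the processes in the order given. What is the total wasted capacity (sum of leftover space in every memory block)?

505

110 MB → memory block 1 (remaining 18 MB)
80 MB → memory block 2 (remaining 48 MB)
55 MB → memory block 3 (remaining 73 MB)
23 MB → memory block 3 (remaining 50 MB)
39 MB → memory block 3 (remaining 11 MB)
68 MB → memory block 4 (remaining 60 MB)
96 MB → memory block 5 (remaining 32 MB)
54 MB → memory block 6 (remaining 74 MB)
84 MB → memory block 7 (remaining 44 MB)
13 MB → memory block 7 (remaining 31 MB)
18 MB → memory block 7 (remaining 13 MB)
37 MB → memory block 8 (remaining 91 MB)
96 MB → memory block 9 (remaining 32 MB)
113 MB → memory block 10 (remaining 15 MB)
17 MB → memory block 11 (remaining 111 MB)
11 memory blocks × 128 MB = 1408 MB; used 903 MB; unused 505 MB.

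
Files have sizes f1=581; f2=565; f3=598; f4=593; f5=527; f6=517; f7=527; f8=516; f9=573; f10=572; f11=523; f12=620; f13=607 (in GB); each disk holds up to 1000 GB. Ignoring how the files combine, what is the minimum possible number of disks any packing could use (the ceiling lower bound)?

Total size = 581 + 565 + 598 + 593 + 527 + 517 + 527 + 516 + 573 + 572 + 523 + 620 + 607 = 7319 GB.
⌈7319 / 1000⌉ = 8.

8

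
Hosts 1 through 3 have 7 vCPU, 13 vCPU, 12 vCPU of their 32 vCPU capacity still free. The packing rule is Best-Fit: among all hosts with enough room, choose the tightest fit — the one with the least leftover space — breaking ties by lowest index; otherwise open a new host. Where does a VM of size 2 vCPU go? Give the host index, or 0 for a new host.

1

Hosts with room: host 1 (7 vCPU), host 2 (13 vCPU), host 3 (12 vCPU).
Tightest fit is host 1 with 7 vCPU free.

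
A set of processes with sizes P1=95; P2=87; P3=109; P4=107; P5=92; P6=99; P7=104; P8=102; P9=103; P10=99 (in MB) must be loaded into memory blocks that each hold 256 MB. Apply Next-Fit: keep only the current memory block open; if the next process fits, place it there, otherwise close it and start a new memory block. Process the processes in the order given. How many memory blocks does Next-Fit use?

5

P1 (95 MB) → memory block 1 (remaining 161 MB)
P2 (87 MB) → memory block 1 (remaining 74 MB)
P3 (109 MB) → memory block 2 (remaining 147 MB)
P4 (107 MB) → memory block 2 (remaining 40 MB)
P5 (92 MB) → memory block 3 (remaining 164 MB)
P6 (99 MB) → memory block 3 (remaining 65 MB)
P7 (104 MB) → memory block 4 (remaining 152 MB)
P8 (102 MB) → memory block 4 (remaining 50 MB)
P9 (103 MB) → memory block 5 (remaining 153 MB)
P10 (99 MB) → memory block 5 (remaining 54 MB)
Final memory blocks: [95,87] [109,107] [92,99] [104,102] [103,99].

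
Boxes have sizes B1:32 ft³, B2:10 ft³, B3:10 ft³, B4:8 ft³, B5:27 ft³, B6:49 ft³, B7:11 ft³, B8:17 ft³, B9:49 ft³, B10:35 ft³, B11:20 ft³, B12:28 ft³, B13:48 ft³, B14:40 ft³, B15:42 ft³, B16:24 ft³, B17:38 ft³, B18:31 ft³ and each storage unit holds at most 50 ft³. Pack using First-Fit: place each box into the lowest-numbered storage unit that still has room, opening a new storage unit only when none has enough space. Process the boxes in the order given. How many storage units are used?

storage unit 1: place B1 (32 ft³), 18 ft³ left
storage unit 1: place B2 (10 ft³), 8 ft³ left
storage unit 2: place B3 (10 ft³), 40 ft³ left
storage unit 1: place B4 (8 ft³), 0 ft³ left
storage unit 2: place B5 (27 ft³), 13 ft³ left
storage unit 3: place B6 (49 ft³), 1 ft³ left
storage unit 2: place B7 (11 ft³), 2 ft³ left
storage unit 4: place B8 (17 ft³), 33 ft³ left
storage unit 5: place B9 (49 ft³), 1 ft³ left
storage unit 6: place B10 (35 ft³), 15 ft³ left
storage unit 4: place B11 (20 ft³), 13 ft³ left
storage unit 7: place B12 (28 ft³), 22 ft³ left
storage unit 8: place B13 (48 ft³), 2 ft³ left
storage unit 9: place B14 (40 ft³), 10 ft³ left
storage unit 10: place B15 (42 ft³), 8 ft³ left
storage unit 11: place B16 (24 ft³), 26 ft³ left
storage unit 12: place B17 (38 ft³), 12 ft³ left
storage unit 13: place B18 (31 ft³), 19 ft³ left

13 storage units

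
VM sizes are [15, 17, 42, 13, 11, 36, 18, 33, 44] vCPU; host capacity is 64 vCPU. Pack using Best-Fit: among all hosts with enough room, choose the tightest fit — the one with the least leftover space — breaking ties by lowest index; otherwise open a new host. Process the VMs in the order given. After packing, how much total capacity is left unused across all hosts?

15 vCPU → host 1 (remaining 49 vCPU)
17 vCPU → host 1 (remaining 32 vCPU)
42 vCPU → host 2 (remaining 22 vCPU)
13 vCPU → host 2 (remaining 9 vCPU)
11 vCPU → host 1 (remaining 21 vCPU)
36 vCPU → host 3 (remaining 28 vCPU)
18 vCPU → host 1 (remaining 3 vCPU)
33 vCPU → host 4 (remaining 31 vCPU)
44 vCPU → host 5 (remaining 20 vCPU)
5 hosts × 64 vCPU = 320 vCPU; used 229 vCPU; unused 91 vCPU.

91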